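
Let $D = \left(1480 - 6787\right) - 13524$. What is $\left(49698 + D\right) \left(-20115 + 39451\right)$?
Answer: $596844312$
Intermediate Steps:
$D = -18831$ ($D = -5307 - 13524 = -18831$)
$\left(49698 + D\right) \left(-20115 + 39451\right) = \left(49698 - 18831\right) \left(-20115 + 39451\right) = 30867 \cdot 19336 = 596844312$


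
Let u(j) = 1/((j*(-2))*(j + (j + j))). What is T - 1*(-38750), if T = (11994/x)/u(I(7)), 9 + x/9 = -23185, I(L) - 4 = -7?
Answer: 449419732/11597 ≈ 38753.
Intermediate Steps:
I(L) = -3 (I(L) = 4 - 7 = -3)
x = -208746 (x = -81 + 9*(-23185) = -81 - 208665 = -208746)
u(j) = -1/(6*j²) (u(j) = 1/((-2*j)*(j + 2*j)) = 1/((-2*j)*(3*j)) = 1/(-6*j²) = -1/(6*j²))
T = 35982/11597 (T = (11994/(-208746))/((-⅙/(-3)²)) = (11994*(-1/208746))/((-⅙*⅑)) = -1999/(34791*(-1/54)) = -1999/34791*(-54) = 35982/11597 ≈ 3.1027)
T - 1*(-38750) = 35982/11597 - 1*(-38750) = 35982/11597 + 38750 = 449419732/11597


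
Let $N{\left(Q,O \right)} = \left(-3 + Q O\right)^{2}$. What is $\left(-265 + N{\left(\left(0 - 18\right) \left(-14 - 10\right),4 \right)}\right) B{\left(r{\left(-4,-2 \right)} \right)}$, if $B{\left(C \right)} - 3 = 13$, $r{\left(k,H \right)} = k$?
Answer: $47605760$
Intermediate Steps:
$B{\left(C \right)} = 16$ ($B{\left(C \right)} = 3 + 13 = 16$)
$N{\left(Q,O \right)} = \left(-3 + O Q\right)^{2}$
$\left(-265 + N{\left(\left(0 - 18\right) \left(-14 - 10\right),4 \right)}\right) B{\left(r{\left(-4,-2 \right)} \right)} = \left(-265 + \left(-3 + 4 \left(0 - 18\right) \left(-14 - 10\right)\right)^{2}\right) 16 = \left(-265 + \left(-3 + 4 \left(\left(-18\right) \left(-24\right)\right)\right)^{2}\right) 16 = \left(-265 + \left(-3 + 4 \cdot 432\right)^{2}\right) 16 = \left(-265 + \left(-3 + 1728\right)^{2}\right) 16 = \left(-265 + 1725^{2}\right) 16 = \left(-265 + 2975625\right) 16 = 2975360 \cdot 16 = 47605760$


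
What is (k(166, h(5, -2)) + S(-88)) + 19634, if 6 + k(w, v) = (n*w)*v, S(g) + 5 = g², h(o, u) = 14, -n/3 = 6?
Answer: -14465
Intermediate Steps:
n = -18 (n = -3*6 = -18)
S(g) = -5 + g²
k(w, v) = -6 - 18*v*w (k(w, v) = -6 + (-18*w)*v = -6 - 18*v*w)
(k(166, h(5, -2)) + S(-88)) + 19634 = ((-6 - 18*14*166) + (-5 + (-88)²)) + 19634 = ((-6 - 41832) + (-5 + 7744)) + 19634 = (-41838 + 7739) + 19634 = -34099 + 19634 = -14465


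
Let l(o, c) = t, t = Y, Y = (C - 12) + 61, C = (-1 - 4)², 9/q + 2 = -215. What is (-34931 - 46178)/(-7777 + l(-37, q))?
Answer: 81109/7703 ≈ 10.530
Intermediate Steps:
q = -9/217 (q = 9/(-2 - 215) = 9/(-217) = 9*(-1/217) = -9/217 ≈ -0.041475)
C = 25 (C = (-5)² = 25)
Y = 74 (Y = (25 - 12) + 61 = 13 + 61 = 74)
t = 74
l(o, c) = 74
(-34931 - 46178)/(-7777 + l(-37, q)) = (-34931 - 46178)/(-7777 + 74) = -81109/(-7703) = -81109*(-1/7703) = 81109/7703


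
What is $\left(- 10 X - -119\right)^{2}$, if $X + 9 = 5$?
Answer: $25281$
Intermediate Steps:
$X = -4$ ($X = -9 + 5 = -4$)
$\left(- 10 X - -119\right)^{2} = \left(\left(-10\right) \left(-4\right) - -119\right)^{2} = \left(40 + 119\right)^{2} = 159^{2} = 25281$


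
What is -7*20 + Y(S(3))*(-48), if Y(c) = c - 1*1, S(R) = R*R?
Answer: -524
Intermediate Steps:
S(R) = R²
Y(c) = -1 + c (Y(c) = c - 1 = -1 + c)
-7*20 + Y(S(3))*(-48) = -7*20 + (-1 + 3²)*(-48) = -140 + (-1 + 9)*(-48) = -140 + 8*(-48) = -140 - 384 = -524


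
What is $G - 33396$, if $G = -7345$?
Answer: $-40741$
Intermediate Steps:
$G - 33396 = -7345 - 33396 = -40741$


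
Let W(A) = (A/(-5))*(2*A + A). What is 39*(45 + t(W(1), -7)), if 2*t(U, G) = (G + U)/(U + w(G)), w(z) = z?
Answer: 3549/2 ≈ 1774.5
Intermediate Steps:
W(A) = -3*A²/5 (W(A) = (A*(-⅕))*(3*A) = (-A/5)*(3*A) = -3*A²/5)
t(U, G) = ½ (t(U, G) = ((G + U)/(U + G))/2 = ((G + U)/(G + U))/2 = (½)*1 = ½)
39*(45 + t(W(1), -7)) = 39*(45 + ½) = 39*(91/2) = 3549/2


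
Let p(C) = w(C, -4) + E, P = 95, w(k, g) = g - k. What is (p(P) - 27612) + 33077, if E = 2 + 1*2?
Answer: 5370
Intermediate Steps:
E = 4 (E = 2 + 2 = 4)
p(C) = -C (p(C) = (-4 - C) + 4 = -C)
(p(P) - 27612) + 33077 = (-1*95 - 27612) + 33077 = (-95 - 27612) + 33077 = -27707 + 33077 = 5370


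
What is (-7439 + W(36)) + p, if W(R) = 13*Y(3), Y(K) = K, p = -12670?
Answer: -20070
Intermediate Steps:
W(R) = 39 (W(R) = 13*3 = 39)
(-7439 + W(36)) + p = (-7439 + 39) - 12670 = -7400 - 12670 = -20070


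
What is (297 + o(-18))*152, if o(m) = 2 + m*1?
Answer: 42712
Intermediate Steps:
o(m) = 2 + m
(297 + o(-18))*152 = (297 + (2 - 18))*152 = (297 - 16)*152 = 281*152 = 42712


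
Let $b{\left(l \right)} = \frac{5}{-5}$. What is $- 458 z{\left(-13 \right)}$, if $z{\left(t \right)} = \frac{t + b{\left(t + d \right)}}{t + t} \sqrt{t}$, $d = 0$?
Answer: $- \frac{3206 i \sqrt{13}}{13} \approx - 889.18 i$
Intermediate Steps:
$b{\left(l \right)} = -1$ ($b{\left(l \right)} = 5 \left(- \frac{1}{5}\right) = -1$)
$z{\left(t \right)} = \frac{-1 + t}{2 \sqrt{t}}$ ($z{\left(t \right)} = \frac{t - 1}{t + t} \sqrt{t} = \frac{-1 + t}{2 t} \sqrt{t} = \frac{-1 + t}{2 \sqrt{t}}$)
$- 458 z{\left(-13 \right)} = - 458 \frac{-1 - 13}{2 i \sqrt{13}} = - 458 \cdot \frac{1}{2} \left(- \frac{i \sqrt{13}}{13}\right) \left(-14\right) = - 458 \frac{7 i \sqrt{13}}{13} = - \frac{3206 i \sqrt{13}}{13}$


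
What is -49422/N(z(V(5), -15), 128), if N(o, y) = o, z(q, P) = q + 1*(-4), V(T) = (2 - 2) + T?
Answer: -49422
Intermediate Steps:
V(T) = T (V(T) = 0 + T = T)
z(q, P) = -4 + q (z(q, P) = q - 4 = -4 + q)
-49422/N(z(V(5), -15), 128) = -49422/(-4 + 5) = -49422/1 = -49422*1 = -49422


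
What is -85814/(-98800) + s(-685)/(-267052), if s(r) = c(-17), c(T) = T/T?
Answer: 2864587691/3298092200 ≈ 0.86856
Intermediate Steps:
c(T) = 1
s(r) = 1
-85814/(-98800) + s(-685)/(-267052) = -85814/(-98800) + 1/(-267052) = -85814*(-1/98800) + 1*(-1/267052) = 42907/49400 - 1/267052 = 2864587691/3298092200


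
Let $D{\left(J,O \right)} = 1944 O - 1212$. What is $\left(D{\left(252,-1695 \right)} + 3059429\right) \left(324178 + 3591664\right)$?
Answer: $-927518083646$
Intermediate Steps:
$D{\left(J,O \right)} = -1212 + 1944 O$
$\left(D{\left(252,-1695 \right)} + 3059429\right) \left(324178 + 3591664\right) = \left(\left(-1212 + 1944 \left(-1695\right)\right) + 3059429\right) \left(324178 + 3591664\right) = \left(\left(-1212 - 3295080\right) + 3059429\right) 3915842 = \left(-3296292 + 3059429\right) 3915842 = \left(-236863\right) 3915842 = -927518083646$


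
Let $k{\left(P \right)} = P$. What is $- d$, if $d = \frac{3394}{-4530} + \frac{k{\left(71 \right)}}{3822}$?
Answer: $\frac{702791}{961870} \approx 0.73065$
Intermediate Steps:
$d = - \frac{702791}{961870}$ ($d = \frac{3394}{-4530} + \frac{71}{3822} = 3394 \left(- \frac{1}{4530}\right) + 71 \cdot \frac{1}{3822} = - \frac{1697}{2265} + \frac{71}{3822} = - \frac{702791}{961870} \approx -0.73065$)
$- d = \left(-1\right) \left(- \frac{702791}{961870}\right) = \frac{702791}{961870}$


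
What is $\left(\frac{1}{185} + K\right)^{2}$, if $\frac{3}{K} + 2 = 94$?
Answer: $\frac{418609}{289680400} \approx 0.0014451$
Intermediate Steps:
$K = \frac{3}{92}$ ($K = \frac{3}{-2 + 94} = \frac{3}{92} \approx 0.032609$)
$\left(\frac{1}{185} + K\right)^{2} = \left(\frac{1}{185} + \frac{3}{92}\right)^{2} = \left(\frac{647}{17020}\right)^{2} = \frac{418609}{289680400}$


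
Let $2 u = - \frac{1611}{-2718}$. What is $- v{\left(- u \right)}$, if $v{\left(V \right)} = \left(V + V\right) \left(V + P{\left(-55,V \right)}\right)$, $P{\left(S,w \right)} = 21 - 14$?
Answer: $\frac{724771}{182408} \approx 3.9734$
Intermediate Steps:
$u = \frac{179}{604}$ ($u = \frac{\left(-1611\right) \frac{1}{-2718}}{2} = \frac{\left(-1611\right) \left(- \frac{1}{2718}\right)}{2} = \frac{1}{2} \cdot \frac{179}{302} = \frac{179}{604} \approx 0.29636$)
$P{\left(S,w \right)} = 7$ ($P{\left(S,w \right)} = 21 - 14 = 7$)
$v{\left(V \right)} = 2 V \left(7 + V\right)$ ($v{\left(V \right)} = \left(V + V\right) \left(V + 7\right) = 2 V \left(7 + V\right)$)
$- v{\left(- u \right)} = - 2 \left(\left(-1\right) \frac{179}{604}\right) \left(7 - \frac{179}{604}\right) = - \frac{2 \left(-179\right) \left(7 - \frac{179}{604}\right)}{604} = - \frac{2 \left(-179\right) 4049}{604 \cdot 604} = \left(-1\right) \left(- \frac{724771}{182408}\right) = \frac{724771}{182408}$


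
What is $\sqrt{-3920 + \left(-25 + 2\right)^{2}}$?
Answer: $i \sqrt{3391} \approx 58.232 i$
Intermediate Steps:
$\sqrt{-3920 + \left(-25 + 2\right)^{2}} = \sqrt{-3920 + \left(-23\right)^{2}} = \sqrt{-3920 + 529} = \sqrt{-3391} = i \sqrt{3391}$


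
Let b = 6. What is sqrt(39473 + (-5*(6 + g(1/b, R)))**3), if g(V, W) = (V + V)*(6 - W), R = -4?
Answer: I*sqrt(5034687)/9 ≈ 249.31*I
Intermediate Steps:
g(V, W) = 2*V*(6 - W) (g(V, W) = (2*V)*(6 - W) = 2*V*(6 - W))
sqrt(39473 + (-5*(6 + g(1/b, R)))**3) = sqrt(39473 + (-5*(6 + 2*(6 - 1*(-4))/6))**3) = sqrt(39473 + (-5*(6 + 2*(1/6)*(6 + 4)))**3) = sqrt(39473 + (-5*(6 + 2*(1/6)*10))**3) = sqrt(39473 + (-5*(6 + 10/3))**3) = sqrt(39473 + (-5*28/3)**3) = sqrt(39473 + (-140/3)**3) = sqrt(39473 - 2744000/27) = sqrt(-1678229/27) = I*sqrt(5034687)/9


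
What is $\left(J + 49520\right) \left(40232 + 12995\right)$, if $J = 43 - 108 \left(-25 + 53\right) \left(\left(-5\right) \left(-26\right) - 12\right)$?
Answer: $-16355007063$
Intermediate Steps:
$J = -356789$ ($J = 43 - 108 \cdot 28 \left(130 - 12\right) = 43 - 108 \cdot 28 \cdot 118 = 43 - 356832 = -356789$)
$\left(J + 49520\right) \left(40232 + 12995\right) = \left(-356789 + 49520\right) \left(40232 + 12995\right) = \left(-307269\right) 53227 = -16355007063$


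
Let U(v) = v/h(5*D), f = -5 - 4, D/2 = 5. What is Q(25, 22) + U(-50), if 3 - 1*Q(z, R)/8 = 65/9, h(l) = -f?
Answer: -118/3 ≈ -39.333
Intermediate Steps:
D = 10 (D = 2*5 = 10)
f = -9
h(l) = 9 (h(l) = -1*(-9) = 9)
Q(z, R) = -304/9 (Q(z, R) = 24 - 520/9 = -304/9)
U(v) = v/9
Q(25, 22) + U(-50) = -304/9 + (⅑)*(-50) = -304/9 - 50/9 = -118/3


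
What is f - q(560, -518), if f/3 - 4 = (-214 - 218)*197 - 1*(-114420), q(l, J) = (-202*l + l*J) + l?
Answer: 490600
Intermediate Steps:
q(l, J) = -201*l + J*l (q(l, J) = (-202*l + J*l) + l = -201*l + J*l)
f = 87960 (f = 12 + 3*((-214 - 218)*197 - 1*(-114420)) = 12 + 3*(-432*197 + 114420) = 12 + 3*(-85104 + 114420) = 12 + 3*29316 = 12 + 87948 = 87960)
f - q(560, -518) = 87960 - 560*(-201 - 518) = 87960 - 560*(-719) = 87960 - 1*(-402640) = 87960 + 402640 = 490600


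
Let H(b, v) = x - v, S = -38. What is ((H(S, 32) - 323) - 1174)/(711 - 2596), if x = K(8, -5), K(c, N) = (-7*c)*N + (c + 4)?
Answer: 1237/1885 ≈ 0.65623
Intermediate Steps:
K(c, N) = 4 + c - 7*N*c (K(c, N) = -7*N*c + (4 + c) = 4 + c - 7*N*c)
x = 292 (x = 4 + 8 - 7*(-5)*8 = 4 + 8 + 280 = 292)
H(b, v) = 292 - v
((H(S, 32) - 323) - 1174)/(711 - 2596) = (((292 - 1*32) - 323) - 1174)/(711 - 2596) = (((292 - 32) - 323) - 1174)/(-1885) = ((260 - 323) - 1174)*(-1/1885) = (-63 - 1174)*(-1/1885) = -1237*(-1/1885) = 1237/1885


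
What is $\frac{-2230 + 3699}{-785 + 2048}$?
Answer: $\frac{1469}{1263} \approx 1.1631$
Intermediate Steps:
$\frac{-2230 + 3699}{-785 + 2048} = \frac{1469}{1263}$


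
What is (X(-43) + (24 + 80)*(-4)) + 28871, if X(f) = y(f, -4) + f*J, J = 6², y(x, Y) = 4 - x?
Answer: 26954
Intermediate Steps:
J = 36
X(f) = 4 + 35*f (X(f) = (4 - f) + f*36 = (4 - f) + 36*f = 4 + 35*f)
(X(-43) + (24 + 80)*(-4)) + 28871 = ((4 + 35*(-43)) + (24 + 80)*(-4)) + 28871 = ((4 - 1505) + 104*(-4)) + 28871 = (-1501 - 416) + 28871 = -1917 + 28871 = 26954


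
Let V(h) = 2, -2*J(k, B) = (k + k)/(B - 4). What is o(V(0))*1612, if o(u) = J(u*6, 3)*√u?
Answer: 19344*√2 ≈ 27357.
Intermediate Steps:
J(k, B) = -k/(-4 + B) (J(k, B) = -(k + k)/(2*(B - 4)) = -2*k/(2*(-4 + B)) = -k/(-4 + B))
o(u) = 6*u^(3/2) (o(u) = (-u*6/(-4 + 3))*√u = (-1*6*u/(-1))*√u = (-1*6*u*(-1))*√u = (6*u)*√u = 6*u^(3/2))
o(V(0))*1612 = (6*2^(3/2))*1612 = (6*(2*√2))*1612 = (12*√2)*1612 = 19344*√2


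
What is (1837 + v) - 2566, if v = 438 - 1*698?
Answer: -989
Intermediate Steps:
v = -260 (v = 438 - 698 = -260)
(1837 + v) - 2566 = (1837 - 260) - 2566 = 1577 - 2566 = -989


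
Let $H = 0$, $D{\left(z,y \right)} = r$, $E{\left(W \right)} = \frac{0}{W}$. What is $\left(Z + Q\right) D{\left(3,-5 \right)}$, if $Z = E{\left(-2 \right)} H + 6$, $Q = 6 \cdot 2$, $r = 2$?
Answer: $36$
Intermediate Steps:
$E{\left(W \right)} = 0$
$D{\left(z,y \right)} = 2$
$Q = 12$
$Z = 6$ ($Z = 0 \cdot 0 + 6 = 0 + 6 = 6$)
$\left(Z + Q\right) D{\left(3,-5 \right)} = \left(6 + 12\right) 2 = 18 \cdot 2 = 36$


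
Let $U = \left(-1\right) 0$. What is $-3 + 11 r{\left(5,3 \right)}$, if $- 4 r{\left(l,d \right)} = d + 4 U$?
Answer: $- \frac{45}{4} \approx -11.25$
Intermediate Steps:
$U = 0$
$r{\left(l,d \right)} = - \frac{d}{4}$ ($r{\left(l,d \right)} = - \frac{d + 4 \cdot 0}{4} = - \frac{d + 0}{4} = - \frac{d}{4}$)
$-3 + 11 r{\left(5,3 \right)} = -3 + 11 \left(\left(- \frac{1}{4}\right) 3\right) = -3 + 11 \left(- \frac{3}{4}\right) = -3 - \frac{33}{4} = - \frac{45}{4}$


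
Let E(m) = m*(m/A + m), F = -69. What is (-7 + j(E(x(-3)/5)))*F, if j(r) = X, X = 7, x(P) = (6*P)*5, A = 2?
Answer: 0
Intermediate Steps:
x(P) = 30*P
E(m) = 3*m**2/2 (E(m) = m*(m/2 + m) = m*(3*m/2) = 3*m**2/2)
j(r) = 7
(-7 + j(E(x(-3)/5)))*F = (-7 + 7)*(-69) = 0*(-69) = 0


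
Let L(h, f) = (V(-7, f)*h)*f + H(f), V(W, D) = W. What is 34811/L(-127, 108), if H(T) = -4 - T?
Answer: 4973/13700 ≈ 0.36299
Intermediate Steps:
L(h, f) = -4 - f - 7*f*h (L(h, f) = (-7*h)*f + (-4 - f) = -7*f*h + (-4 - f) = -4 - f - 7*f*h)
34811/L(-127, 108) = 34811/(-4 - 1*108 - 7*108*(-127)) = 34811/(-4 - 108 + 96012) = 34811/95900 = 34811*(1/95900) = 4973/13700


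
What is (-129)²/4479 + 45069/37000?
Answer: 272527017/55241000 ≈ 4.9334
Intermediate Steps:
(-129)²/4479 + 45069/37000 = 16641*(1/4479) + 45069*(1/37000) = 5547/1493 + 45069/37000 = 272527017/55241000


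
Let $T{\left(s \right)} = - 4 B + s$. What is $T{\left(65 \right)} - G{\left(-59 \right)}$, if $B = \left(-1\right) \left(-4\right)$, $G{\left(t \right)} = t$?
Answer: $108$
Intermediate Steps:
$B = 4$
$T{\left(s \right)} = -16 + s$ ($T{\left(s \right)} = \left(-4\right) 4 + s = -16 + s$)
$T{\left(65 \right)} - G{\left(-59 \right)} = \left(-16 + 65\right) - -59 = 49 + 59 = 108$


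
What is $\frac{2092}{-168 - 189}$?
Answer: $- \frac{2092}{357} \approx -5.8599$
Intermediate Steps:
$\frac{2092}{-168 - 189} = \frac{2092}{-357} = 2092 \left(- \frac{1}{357}\right) = - \frac{2092}{357}$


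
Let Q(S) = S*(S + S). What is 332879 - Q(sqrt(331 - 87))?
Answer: 332391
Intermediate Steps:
Q(S) = 2*S**2 (Q(S) = S*(2*S) = 2*S**2)
332879 - Q(sqrt(331 - 87)) = 332879 - 2*(sqrt(331 - 87))**2 = 332879 - 2*(sqrt(244))**2 = 332879 - 2*(2*sqrt(61))**2 = 332879 - 2*244 = 332879 - 1*488 = 332879 - 488 = 332391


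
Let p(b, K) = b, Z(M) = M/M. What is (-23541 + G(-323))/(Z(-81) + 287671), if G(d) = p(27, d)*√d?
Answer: -3363/41096 + 27*I*√323/287672 ≈ -0.081833 + 0.0016868*I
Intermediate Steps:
Z(M) = 1
G(d) = 27*√d
(-23541 + G(-323))/(Z(-81) + 287671) = (-23541 + 27*√(-323))/(1 + 287671) = (-23541 + 27*(I*√323))/287672 = (-23541 + 27*I*√323)*(1/287672) = -3363/41096 + 27*I*√323/287672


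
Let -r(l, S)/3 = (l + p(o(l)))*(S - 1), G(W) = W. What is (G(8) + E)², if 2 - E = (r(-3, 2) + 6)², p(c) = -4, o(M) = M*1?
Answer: 516961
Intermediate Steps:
o(M) = M
r(l, S) = -3*(-1 + S)*(-4 + l) (r(l, S) = -3*(l - 4)*(S - 1) = -3*(-4 + l)*(-1 + S) = -3*(-1 + S)*(-4 + l))
E = -727 (E = 2 - ((-12 + 3*(-3) + 12*2 - 3*2*(-3)) + 6)² = 2 - ((-12 - 9 + 24 + 18) + 6)² = 2 - (21 + 6)² = 2 - 1*27² = 2 - 1*729 = 2 - 729 = -727)
(G(8) + E)² = (8 - 727)² = (-719)² = 516961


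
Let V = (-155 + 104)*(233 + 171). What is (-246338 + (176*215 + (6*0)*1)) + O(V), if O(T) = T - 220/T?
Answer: -1180104347/5151 ≈ -2.2910e+5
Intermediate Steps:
V = -20604 (V = -51*404 = -20604)
O(T) = T - 220/T
(-246338 + (176*215 + (6*0)*1)) + O(V) = (-246338 + (176*215 + (6*0)*1)) + (-20604 - 220/(-20604)) = (-246338 + (37840 + 0*1)) + (-20604 - 220*(-1/20604)) = (-246338 + (37840 + 0)) + (-20604 + 55/5151) = (-246338 + 37840) - 106131149/5151 = -208498 - 106131149/5151 = -1180104347/5151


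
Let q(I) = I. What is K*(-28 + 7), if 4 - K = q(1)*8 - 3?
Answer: 21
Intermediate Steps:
K = -1 (K = 4 - (1*8 - 3) = 4 - (8 - 3) = 4 - 1*5 = 4 - 5 = -1)
K*(-28 + 7) = -(-28 + 7) = -1*(-21) = 21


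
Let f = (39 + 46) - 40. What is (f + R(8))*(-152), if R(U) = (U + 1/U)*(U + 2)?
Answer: -19190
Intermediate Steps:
R(U) = (2 + U)*(U + 1/U) (R(U) = (U + 1/U)*(2 + U) = (2 + U)*(U + 1/U))
f = 45 (f = 85 - 40 = 45)
(f + R(8))*(-152) = (45 + (1 + 8**2 + 2*8 + 2/8))*(-152) = (45 + (1 + 64 + 16 + 2*(1/8)))*(-152) = (45 + (1 + 64 + 16 + 1/4))*(-152) = (45 + 325/4)*(-152) = (505/4)*(-152) = -19190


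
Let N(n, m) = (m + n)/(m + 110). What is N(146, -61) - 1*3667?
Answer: -179598/49 ≈ -3665.3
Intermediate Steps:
N(n, m) = (m + n)/(110 + m)
N(146, -61) - 1*3667 = (-61 + 146)/(110 - 61) - 1*3667 = 85/49 - 3667 = -179598/49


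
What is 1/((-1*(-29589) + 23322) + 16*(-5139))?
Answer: -1/29313 ≈ -3.4115e-5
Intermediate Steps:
1/((-1*(-29589) + 23322) + 16*(-5139)) = 1/((29589 + 23322) - 82224) = 1/(52911 - 82224) = 1/(-29313) = -1/29313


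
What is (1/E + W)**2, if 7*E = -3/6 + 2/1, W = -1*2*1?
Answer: 64/9 ≈ 7.1111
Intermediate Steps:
W = -2 (W = -2*1 = -2)
E = 3/14 (E = (-3/6 + 2/1)/7 = (-3*1/6 + 2*1)/7 = (-1/2 + 2)/7 = (1/7)*(3/2) = 3/14 ≈ 0.21429)
(1/E + W)**2 = (1/(3/14) - 2)**2 = (14/3 - 2)**2 = (8/3)**2 = 64/9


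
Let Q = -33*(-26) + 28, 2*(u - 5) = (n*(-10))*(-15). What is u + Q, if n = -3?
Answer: 666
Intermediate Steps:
u = -220 (u = 5 + (-3*(-10)*(-15))/2 = 5 + (30*(-15))/2 = 5 + (½)*(-450) = 5 - 225 = -220)
Q = 886 (Q = 858 + 28 = 886)
u + Q = -220 + 886 = 666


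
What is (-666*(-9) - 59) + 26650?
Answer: 32585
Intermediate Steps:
(-666*(-9) - 59) + 26650 = (-111*(-54) - 59) + 26650 = (5994 - 59) + 26650 = 5935 + 26650 = 32585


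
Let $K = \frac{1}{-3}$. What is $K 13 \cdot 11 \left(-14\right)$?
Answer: $\frac{2002}{3} \approx 667.33$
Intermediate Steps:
$K = - \frac{1}{3} \approx -0.33333$
$K 13 \cdot 11 \left(-14\right) = - \frac{13 \cdot 11 \left(-14\right)}{3} = - \frac{143 \left(-14\right)}{3} = \left(- \frac{1}{3}\right) \left(-2002\right) = \frac{2002}{3}$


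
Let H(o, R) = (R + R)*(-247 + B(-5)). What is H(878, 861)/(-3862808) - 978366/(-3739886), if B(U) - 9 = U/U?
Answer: 1326384961683/3611615389972 ≈ 0.36726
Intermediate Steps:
B(U) = 10 (B(U) = 9 + U/U = 9 + 1 = 10)
H(o, R) = -474*R (H(o, R) = (R + R)*(-247 + 10) = (2*R)*(-237) = -474*R)
H(878, 861)/(-3862808) - 978366/(-3739886) = -474*861/(-3862808) - 978366/(-3739886) = -408114*(-1/3862808) - 978366*(-1/3739886) = 204057/1931404 + 489183/1869943 = 1326384961683/3611615389972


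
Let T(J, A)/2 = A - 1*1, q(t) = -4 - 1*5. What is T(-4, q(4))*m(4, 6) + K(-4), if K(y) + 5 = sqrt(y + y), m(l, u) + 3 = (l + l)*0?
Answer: 55 + 2*I*sqrt(2) ≈ 55.0 + 2.8284*I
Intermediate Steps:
m(l, u) = -3 (m(l, u) = -3 + (l + l)*0 = -3 + (2*l)*0 = -3 + 0 = -3)
K(y) = -5 + sqrt(2)*sqrt(y) (K(y) = -5 + sqrt(y + y) = -5 + sqrt(2*y) = -5 + sqrt(2)*sqrt(y))
q(t) = -9 (q(t) = -4 - 5 = -9)
T(J, A) = -2 + 2*A (T(J, A) = 2*(A - 1*1) = 2*(A - 1) = 2*(-1 + A) = -2 + 2*A)
T(-4, q(4))*m(4, 6) + K(-4) = (-2 + 2*(-9))*(-3) + (-5 + sqrt(2)*sqrt(-4)) = (-2 - 18)*(-3) + (-5 + sqrt(2)*(2*I)) = -20*(-3) + (-5 + 2*I*sqrt(2)) = 60 + (-5 + 2*I*sqrt(2)) = 55 + 2*I*sqrt(2)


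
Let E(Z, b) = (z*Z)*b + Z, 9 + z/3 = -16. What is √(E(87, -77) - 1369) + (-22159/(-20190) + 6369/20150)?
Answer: 28754698/20341425 + √501143 ≈ 709.33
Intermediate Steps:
z = -75 (z = -27 + 3*(-16) = -27 - 48 = -75)
E(Z, b) = Z - 75*Z*b (E(Z, b) = (-75*Z)*b + Z = -75*Z*b + Z = Z - 75*Z*b)
√(E(87, -77) - 1369) + (-22159/(-20190) + 6369/20150) = √(87*(1 - 75*(-77)) - 1369) + (-22159/(-20190) + 6369/20150) = √(87*(1 + 5775) - 1369) + (-22159*(-1/20190) + 6369*(1/20150)) = √(87*5776 - 1369) + (22159/20190 + 6369/20150) = √(502512 - 1369) + 28754698/20341425 = √501143 + 28754698/20341425 = 28754698/20341425 + √501143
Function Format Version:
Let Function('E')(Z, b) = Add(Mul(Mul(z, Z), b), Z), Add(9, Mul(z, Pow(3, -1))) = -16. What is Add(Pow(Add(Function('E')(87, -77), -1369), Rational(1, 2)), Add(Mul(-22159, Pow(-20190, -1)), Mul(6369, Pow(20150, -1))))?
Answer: Add(Rational(28754698, 20341425), Pow(501143, Rational(1, 2))) ≈ 709.33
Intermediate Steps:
z = -75 (z = Add(-27, Mul(3, -16)) = Add(-27, -48) = -75)
Function('E')(Z, b) = Add(Z, Mul(-75, Z, b)) (Function('E')(Z, b) = Add(Mul(Mul(-75, Z), b), Z) = Add(Mul(-75, Z, b), Z) = Add(Z, Mul(-75, Z, b)))
Add(Pow(Add(Function('E')(87, -77), -1369), Rational(1, 2)), Add(Mul(-22159, Pow(-20190, -1)), Mul(6369, Pow(20150, -1)))) = Add(Pow(Add(Mul(87, Add(1, Mul(-75, -77))), -1369), Rational(1, 2)), Add(Mul(-22159, Pow(-20190, -1)), Mul(6369, Pow(20150, -1)))) = Add(Pow(Add(Mul(87, Add(1, 5775)), -1369), Rational(1, 2)), Add(Mul(-22159, Rational(-1, 20190)), Mul(6369, Rational(1, 20150)))) = Add(Pow(Add(Mul(87, 5776), -1369), Rational(1, 2)), Add(Rational(22159, 20190), Rational(6369, 20150))) = Add(Pow(Add(502512, -1369), Rational(1, 2)), Rational(28754698, 20341425)) = Add(Pow(501143, Rational(1, 2)), Rational(28754698, 20341425)) = Add(Rational(28754698, 20341425), Pow(501143, Rational(1, 2)))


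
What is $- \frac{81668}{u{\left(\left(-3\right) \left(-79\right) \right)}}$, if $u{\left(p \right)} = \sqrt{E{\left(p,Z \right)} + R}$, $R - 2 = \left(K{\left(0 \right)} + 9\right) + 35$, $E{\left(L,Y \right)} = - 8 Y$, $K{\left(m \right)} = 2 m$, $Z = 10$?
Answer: $2402 i \sqrt{34} \approx 14006.0 i$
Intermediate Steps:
$R = 46$ ($R = 2 + \left(\left(2 \cdot 0 + 9\right) + 35\right) = 2 + \left(\left(0 + 9\right) + 35\right) = 2 + \left(9 + 35\right) = 2 + 44 = 46$)
$u{\left(p \right)} = i \sqrt{34}$ ($u{\left(p \right)} = \sqrt{\left(-8\right) 10 + 46} = \sqrt{-80 + 46} = \sqrt{-34} = i \sqrt{34}$)
$- \frac{81668}{u{\left(\left(-3\right) \left(-79\right) \right)}} = - \frac{81668}{i \sqrt{34}} = - 81668 \left(- \frac{i \sqrt{34}}{34}\right) = 2402 i \sqrt{34}$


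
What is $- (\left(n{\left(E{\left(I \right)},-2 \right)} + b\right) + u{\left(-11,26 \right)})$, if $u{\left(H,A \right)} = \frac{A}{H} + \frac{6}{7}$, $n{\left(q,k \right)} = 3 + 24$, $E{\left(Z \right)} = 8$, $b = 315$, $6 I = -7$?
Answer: $- \frac{26218}{77} \approx -340.49$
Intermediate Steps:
$I = - \frac{7}{6}$ ($I = \frac{1}{6} \left(-7\right) = - \frac{7}{6} \approx -1.1667$)
$n{\left(q,k \right)} = 27$
$u{\left(H,A \right)} = \frac{6}{7} + \frac{A}{H}$ ($u{\left(H,A \right)} = \frac{A}{H} + 6 \cdot \frac{1}{7} = \frac{A}{H} + \frac{6}{7} = \frac{6}{7} + \frac{A}{H}$)
$- (\left(n{\left(E{\left(I \right)},-2 \right)} + b\right) + u{\left(-11,26 \right)}) = - (\left(27 + 315\right) + \left(\frac{6}{7} + \frac{26}{-11}\right)) = - (342 + \left(\frac{6}{7} + 26 \left(- \frac{1}{11}\right)\right)) = - (342 + \left(\frac{6}{7} - \frac{26}{11}\right)) = - (342 - \frac{116}{77}) = \left(-1\right) \frac{26218}{77} = - \frac{26218}{77}$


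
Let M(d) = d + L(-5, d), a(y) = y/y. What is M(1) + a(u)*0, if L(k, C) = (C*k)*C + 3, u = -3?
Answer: -1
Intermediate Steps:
L(k, C) = 3 + k*C**2 (L(k, C) = k*C**2 + 3 = 3 + k*C**2)
a(y) = 1
M(d) = 3 + d - 5*d**2 (M(d) = d + (3 - 5*d**2) = 3 + d - 5*d**2)
M(1) + a(u)*0 = (3 + 1 - 5*1**2) + 1*0 = (3 + 1 - 5*1) + 0 = (3 + 1 - 5) + 0 = -1 + 0 = -1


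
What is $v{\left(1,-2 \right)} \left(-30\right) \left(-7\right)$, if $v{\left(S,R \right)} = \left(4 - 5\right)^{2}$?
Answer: $210$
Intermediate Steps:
$v{\left(S,R \right)} = 1$ ($v{\left(S,R \right)} = \left(-1\right)^{2} = 1$)
$v{\left(1,-2 \right)} \left(-30\right) \left(-7\right) = 1 \left(-30\right) \left(-7\right) = \left(-30\right) \left(-7\right) = 210$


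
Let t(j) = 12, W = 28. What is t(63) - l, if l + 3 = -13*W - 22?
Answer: 401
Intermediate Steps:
l = -389 (l = -3 + (-13*28 - 22) = -3 + (-364 - 22) = -3 - 386 = -389)
t(63) - l = 12 - 1*(-389) = 12 + 389 = 401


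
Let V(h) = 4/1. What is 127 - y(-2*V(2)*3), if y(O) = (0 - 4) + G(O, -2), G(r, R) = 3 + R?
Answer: 130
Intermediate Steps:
V(h) = 4 (V(h) = 4*1 = 4)
y(O) = -3 (y(O) = (0 - 4) + (3 - 2) = -4 + 1 = -3)
127 - y(-2*V(2)*3) = 127 - 1*(-3) = 127 + 3 = 130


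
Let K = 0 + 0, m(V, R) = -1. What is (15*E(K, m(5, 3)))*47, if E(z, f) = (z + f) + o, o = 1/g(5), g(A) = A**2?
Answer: -3384/5 ≈ -676.80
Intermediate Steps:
K = 0
o = 1/25 (o = 1/(5**2) = 1/25 ≈ 0.040000)
E(z, f) = 1/25 + f + z (E(z, f) = (z + f) + 1/25 = (f + z) + 1/25 = 1/25 + f + z)
(15*E(K, m(5, 3)))*47 = (15*(1/25 - 1 + 0))*47 = (15*(-24/25))*47 = -72/5*47 = -3384/5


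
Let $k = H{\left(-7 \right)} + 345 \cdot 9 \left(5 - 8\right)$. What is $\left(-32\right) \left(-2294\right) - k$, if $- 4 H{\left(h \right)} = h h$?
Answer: $\frac{330941}{4} \approx 82735.0$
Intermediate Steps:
$H{\left(h \right)} = - \frac{h^{2}}{4}$ ($H{\left(h \right)} = - \frac{h h}{4} = - \frac{h^{2}}{4}$)
$k = - \frac{37309}{4}$ ($k = - \frac{\left(-7\right)^{2}}{4} + 345 \cdot 9 \left(5 - 8\right) = \left(- \frac{1}{4}\right) 49 + 345 \cdot 9 \left(-3\right) = - \frac{49}{4} + 345 \left(-27\right) = - \frac{49}{4} - 9315 = - \frac{37309}{4} \approx -9327.3$)
$\left(-32\right) \left(-2294\right) - k = \left(-32\right) \left(-2294\right) - - \frac{37309}{4} = 73408 + \frac{37309}{4} = \frac{330941}{4}$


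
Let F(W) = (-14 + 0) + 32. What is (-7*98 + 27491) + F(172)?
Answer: 26823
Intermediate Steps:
F(W) = 18 (F(W) = -14 + 32 = 18)
(-7*98 + 27491) + F(172) = (-7*98 + 27491) + 18 = (-686 + 27491) + 18 = 26805 + 18 = 26823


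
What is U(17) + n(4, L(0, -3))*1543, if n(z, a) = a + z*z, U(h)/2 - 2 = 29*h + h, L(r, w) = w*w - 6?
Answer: 30341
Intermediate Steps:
L(r, w) = -6 + w² (L(r, w) = w² - 6 = -6 + w²)
U(h) = 4 + 60*h (U(h) = 4 + 2*(29*h + h) = 4 + 2*(30*h) = 4 + 60*h)
n(z, a) = a + z²
U(17) + n(4, L(0, -3))*1543 = (4 + 60*17) + ((-6 + (-3)²) + 4²)*1543 = (4 + 1020) + ((-6 + 9) + 16)*1543 = 1024 + (3 + 16)*1543 = 1024 + 19*1543 = 1024 + 29317 = 30341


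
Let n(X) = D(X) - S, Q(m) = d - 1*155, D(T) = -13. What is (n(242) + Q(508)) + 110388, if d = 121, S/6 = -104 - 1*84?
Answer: 111469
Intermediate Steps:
S = -1128 (S = 6*(-104 - 1*84) = 6*(-104 - 84) = 6*(-188) = -1128)
Q(m) = -34 (Q(m) = 121 - 1*155 = 121 - 155 = -34)
n(X) = 1115 (n(X) = -13 - 1*(-1128) = -13 + 1128 = 1115)
(n(242) + Q(508)) + 110388 = (1115 - 34) + 110388 = 1081 + 110388 = 111469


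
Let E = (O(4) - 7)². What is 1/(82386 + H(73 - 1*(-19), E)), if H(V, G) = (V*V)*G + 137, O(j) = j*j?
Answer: 1/768107 ≈ 1.3019e-6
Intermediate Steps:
O(j) = j²
E = 81 (E = (4² - 7)² = (16 - 7)² = 9² = 81)
H(V, G) = 137 + G*V² (H(V, G) = V²*G + 137 = G*V² + 137 = 137 + G*V²)
1/(82386 + H(73 - 1*(-19), E)) = 1/(82386 + (137 + 81*(73 - 1*(-19))²)) = 1/(82386 + (137 + 81*(73 + 19)²)) = 1/(82386 + (137 + 81*92²)) = 1/(82386 + (137 + 81*8464)) = 1/(82386 + (137 + 685584)) = 1/(82386 + 685721) = 1/768107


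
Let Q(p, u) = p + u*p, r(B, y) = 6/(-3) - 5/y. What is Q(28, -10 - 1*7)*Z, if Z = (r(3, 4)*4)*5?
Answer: 29120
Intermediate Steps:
r(B, y) = -2 - 5/y (r(B, y) = 6*(-⅓) - 5/y = -2 - 5/y)
Z = -65 (Z = ((-2 - 5/4)*4)*5 = -13/4*4*5 = -13*5 = -65)
Q(p, u) = p + p*u
Q(28, -10 - 1*7)*Z = (28*(1 + (-10 - 1*7)))*(-65) = (28*(1 + (-10 - 7)))*(-65) = (28*(1 - 17))*(-65) = (28*(-16))*(-65) = -448*(-65) = 29120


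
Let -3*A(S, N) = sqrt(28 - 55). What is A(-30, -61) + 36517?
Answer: 36517 - I*sqrt(3) ≈ 36517.0 - 1.732*I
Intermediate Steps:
A(S, N) = -I*sqrt(3) (A(S, N) = -sqrt(28 - 55)/3 = -I*sqrt(3))
A(-30, -61) + 36517 = -I*sqrt(3) + 36517 = 36517 - I*sqrt(3)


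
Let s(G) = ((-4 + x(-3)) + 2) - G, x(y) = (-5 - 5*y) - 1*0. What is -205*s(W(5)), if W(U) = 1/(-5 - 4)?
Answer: -14965/9 ≈ -1662.8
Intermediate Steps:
x(y) = -5 - 5*y (x(y) = (-5 - 5*y) + 0 = -5 - 5*y)
W(U) = -1/9 (W(U) = 1/(-9) = -1/9)
s(G) = 8 - G (s(G) = ((-4 + (-5 - 5*(-3))) + 2) - G = ((-4 + (-5 + 15)) + 2) - G = ((-4 + 10) + 2) - G = (6 + 2) - G = 8 - G)
-205*s(W(5)) = -205*(8 - 1*(-1/9)) = -205*(8 + 1/9) = -205*73/9 = -14965/9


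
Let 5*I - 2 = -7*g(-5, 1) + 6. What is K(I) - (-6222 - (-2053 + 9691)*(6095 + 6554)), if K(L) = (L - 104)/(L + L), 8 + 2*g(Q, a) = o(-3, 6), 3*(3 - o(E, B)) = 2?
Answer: 32270837903/334 ≈ 9.6619e+7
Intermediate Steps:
o(E, B) = 7/3 (o(E, B) = 3 - ⅓*2 = 3 - ⅔ = 7/3)
g(Q, a) = -17/6 (g(Q, a) = -4 + (½)*(7/3) = -4 + 7/6 = -17/6)
I = 167/30 (I = ⅖ + (-7*(-17/6) + 6)/5 = ⅖ + (119/6 + 6)/5 = ⅖ + (⅕)*(155/6) = ⅖ + 31/6 = 167/30 ≈ 5.5667)
K(L) = (-104 + L)/(2*L) (K(L) = (-104 + L)/((2*L)) = (-104 + L)*(1/(2*L)) = (-104 + L)/(2*L))
K(I) - (-6222 - (-2053 + 9691)*(6095 + 6554)) = (-104 + 167/30)/(2*(167/30)) - (-6222 - (-2053 + 9691)*(6095 + 6554)) = (½)*(30/167)*(-2953/30) - (-6222 - 7638*12649) = -2953/334 - (-6222 - 1*96613062) = -2953/334 - (-6222 - 96613062) = -2953/334 - 1*(-96619284) = -2953/334 + 96619284 = 32270837903/334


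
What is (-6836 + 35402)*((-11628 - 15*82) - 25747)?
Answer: -1102790430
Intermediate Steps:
(-6836 + 35402)*((-11628 - 15*82) - 25747) = 28566*((-11628 - 1230) - 25747) = 28566*(-12858 - 25747) = 28566*(-38605) = -1102790430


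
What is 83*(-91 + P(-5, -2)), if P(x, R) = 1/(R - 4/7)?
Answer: -136535/18 ≈ -7585.3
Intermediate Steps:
P(x, R) = 1/(-4/7 + R) (P(x, R) = 1/(R - 4*1/7) = 1/(R - 4/7) = 1/(-4/7 + R))
83*(-91 + P(-5, -2)) = 83*(-91 + 7/(-4 + 7*(-2))) = 83*(-91 + 7/(-4 - 14)) = 83*(-91 + 7/(-18)) = 83*(-91 + 7*(-1/18)) = 83*(-91 - 7/18) = 83*(-1645/18) = -136535/18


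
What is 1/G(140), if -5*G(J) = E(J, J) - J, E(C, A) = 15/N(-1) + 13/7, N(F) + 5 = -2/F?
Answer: 35/1002 ≈ 0.034930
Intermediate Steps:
N(F) = -5 - 2/F
E(C, A) = -22/7 (E(C, A) = 15/(-5 - 2/(-1)) + 13/7 = 15/(-5 - 2*(-1)) + 13*(⅐) = 15/(-5 + 2) + 13/7 = 15/(-3) + 13/7 = 15*(-⅓) + 13/7 = -5 + 13/7 = -22/7)
G(J) = 22/35 + J/5 (G(J) = -(-22/7 - J)/5 = 22/35 + J/5)
1/G(140) = 1/(22/35 + (⅕)*140) = 1/(22/35 + 28) = 1/(1002/35) = 35/1002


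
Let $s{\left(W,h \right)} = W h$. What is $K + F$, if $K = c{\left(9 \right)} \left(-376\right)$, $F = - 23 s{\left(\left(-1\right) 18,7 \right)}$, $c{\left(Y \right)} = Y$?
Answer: $-486$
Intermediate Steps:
$F = 2898$ ($F = - 23 \left(-1\right) 18 \cdot 7 = - 23 \left(\left(-18\right) 7\right) = \left(-23\right) \left(-126\right) = 2898$)
$K = -3384$ ($K = 9 \left(-376\right) = -3384$)
$K + F = -3384 + 2898 = -486$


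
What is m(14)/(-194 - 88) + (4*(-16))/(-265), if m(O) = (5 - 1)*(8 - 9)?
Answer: 9554/37365 ≈ 0.25569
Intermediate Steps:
m(O) = -4 (m(O) = 4*(-1) = -4)
m(14)/(-194 - 88) + (4*(-16))/(-265) = -4/(-194 - 88) + (4*(-16))/(-265) = -4/(-282) - 64*(-1/265) = -4*(-1/282) + 64/265 = 2/141 + 64/265 = 9554/37365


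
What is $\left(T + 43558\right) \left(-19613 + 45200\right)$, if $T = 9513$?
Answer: $1357927677$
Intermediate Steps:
$\left(T + 43558\right) \left(-19613 + 45200\right) = \left(9513 + 43558\right) \left(-19613 + 45200\right) = 53071 \cdot 25587 = 1357927677$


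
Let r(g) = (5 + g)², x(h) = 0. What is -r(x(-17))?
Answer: -25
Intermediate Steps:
-r(x(-17)) = -(5 + 0)² = -1*5² = -1*25 = -25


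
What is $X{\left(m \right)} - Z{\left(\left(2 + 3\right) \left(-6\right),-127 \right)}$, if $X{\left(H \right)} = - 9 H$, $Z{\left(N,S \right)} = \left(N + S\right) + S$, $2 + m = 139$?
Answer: $-949$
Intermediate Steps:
$m = 137$ ($m = -2 + 139 = 137$)
$Z{\left(N,S \right)} = N + 2 S$
$X{\left(m \right)} - Z{\left(\left(2 + 3\right) \left(-6\right),-127 \right)} = \left(-9\right) 137 - \left(\left(2 + 3\right) \left(-6\right) + 2 \left(-127\right)\right) = -1233 - \left(5 \left(-6\right) - 254\right) = -1233 - \left(-30 - 254\right) = -1233 - -284 = -1233 + 284 = -949$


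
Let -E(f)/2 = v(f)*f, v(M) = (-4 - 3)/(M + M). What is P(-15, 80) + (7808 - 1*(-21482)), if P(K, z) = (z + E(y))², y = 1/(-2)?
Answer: 36859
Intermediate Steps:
v(M) = -7/(2*M) (v(M) = -7*1/(2*M) = -7/(2*M))
y = -½ ≈ -0.50000
E(f) = 7 (E(f) = -2*(-7/(2*f))*f = -2*(-7/2) = 7)
P(K, z) = (7 + z)² (P(K, z) = (z + 7)² = (7 + z)²)
P(-15, 80) + (7808 - 1*(-21482)) = (7 + 80)² + (7808 - 1*(-21482)) = 87² + (7808 + 21482) = 7569 + 29290 = 36859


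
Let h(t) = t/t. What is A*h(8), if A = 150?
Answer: 150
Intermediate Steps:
h(t) = 1
A*h(8) = 150*1 = 150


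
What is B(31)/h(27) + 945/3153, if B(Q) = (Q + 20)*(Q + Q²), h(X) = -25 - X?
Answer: -13288953/13663 ≈ -972.62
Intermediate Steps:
B(Q) = (20 + Q)*(Q + Q²)
B(31)/h(27) + 945/3153 = (31*(20 + 31² + 21*31))/(-25 - 1*27) + 945/3153 = (31*(20 + 961 + 651))/(-25 - 27) + 945*(1/3153) = (31*1632)/(-52) + 315/1051 = 50592*(-1/52) + 315/1051 = -12648/13 + 315/1051 = -13288953/13663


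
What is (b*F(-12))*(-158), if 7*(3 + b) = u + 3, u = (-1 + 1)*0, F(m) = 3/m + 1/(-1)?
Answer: -3555/7 ≈ -507.86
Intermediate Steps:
F(m) = -1 + 3/m (F(m) = 3/m + 1*(-1) = 3/m - 1 = -1 + 3/m)
u = 0 (u = 0*0 = 0)
b = -18/7 (b = -3 + (0 + 3)/7 = -3 + (1/7)*3 = -3 + 3/7 = -18/7 ≈ -2.5714)
(b*F(-12))*(-158) = -18*(3 - 1*(-12))/(7*(-12))*(-158) = -(-3)*(3 + 12)/14*(-158) = -(-3)*15/14*(-158) = -18/7*(-5/4)*(-158) = (45/14)*(-158) = -3555/7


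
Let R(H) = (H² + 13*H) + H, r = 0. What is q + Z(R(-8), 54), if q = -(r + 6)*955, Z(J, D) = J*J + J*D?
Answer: -6018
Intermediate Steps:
R(H) = H² + 14*H
Z(J, D) = J² + D*J
q = -5730 (q = -(0 + 6)*955 = -1*6*955 = -6*955 = -5730)
q + Z(R(-8), 54) = -5730 + (-8*(14 - 8))*(54 - 8*(14 - 8)) = -5730 + (-8*6)*(54 - 8*6) = -5730 - 48*(54 - 48) = -5730 - 48*6 = -5730 - 288 = -6018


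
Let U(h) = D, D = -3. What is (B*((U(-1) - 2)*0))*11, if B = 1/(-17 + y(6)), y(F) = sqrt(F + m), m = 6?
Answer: 0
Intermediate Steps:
y(F) = sqrt(6 + F) (y(F) = sqrt(F + 6) = sqrt(6 + F))
U(h) = -3
B = 1/(-17 + 2*sqrt(3)) (B = 1/(-17 + sqrt(6 + 6)) = 1/(-17 + sqrt(12)) = 1/(-17 + 2*sqrt(3)) ≈ -0.073878)
(B*((U(-1) - 2)*0))*11 = ((-17/277 - 2*sqrt(3)/277)*((-3 - 2)*0))*11 = ((-17/277 - 2*sqrt(3)/277)*(-5*0))*11 = ((-17/277 - 2*sqrt(3)/277)*0)*11 = 0*11 = 0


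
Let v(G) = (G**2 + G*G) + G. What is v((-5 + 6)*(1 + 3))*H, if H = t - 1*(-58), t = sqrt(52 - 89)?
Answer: 2088 + 36*I*sqrt(37) ≈ 2088.0 + 218.98*I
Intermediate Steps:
t = I*sqrt(37) (t = sqrt(-37) = I*sqrt(37) ≈ 6.0828*I)
v(G) = G + 2*G**2 (v(G) = (G**2 + G**2) + G = 2*G**2 + G = G + 2*G**2)
H = 58 + I*sqrt(37) (H = I*sqrt(37) - 1*(-58) = I*sqrt(37) + 58 = 58 + I*sqrt(37) ≈ 58.0 + 6.0828*I)
v((-5 + 6)*(1 + 3))*H = (((-5 + 6)*(1 + 3))*(1 + 2*((-5 + 6)*(1 + 3))))*(58 + I*sqrt(37)) = ((1*4)*(1 + 2*(1*4)))*(58 + I*sqrt(37)) = (4*(1 + 2*4))*(58 + I*sqrt(37)) = (4*(1 + 8))*(58 + I*sqrt(37)) = (4*9)*(58 + I*sqrt(37)) = 36*(58 + I*sqrt(37)) = 2088 + 36*I*sqrt(37)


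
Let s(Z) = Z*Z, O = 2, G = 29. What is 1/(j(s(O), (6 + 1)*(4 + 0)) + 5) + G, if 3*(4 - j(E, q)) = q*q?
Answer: 21950/757 ≈ 28.996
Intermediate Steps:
s(Z) = Z²
j(E, q) = 4 - q²/3 (j(E, q) = 4 - q*q/3 = 4 - q²/3)
1/(j(s(O), (6 + 1)*(4 + 0)) + 5) + G = 1/((4 - (4 + 0)²*(6 + 1)²/3) + 5) + 29 = 1/((4 - (7*4)²/3) + 5) + 29 = 1/((4 - ⅓*28²) + 5) + 29 = 1/((4 - ⅓*784) + 5) + 29 = 1/((4 - 784/3) + 5) + 29 = 1/(-772/3 + 5) + 29 = 1/(-757/3) + 29 = -3/757*1 + 29 = -3/757 + 29 = 21950/757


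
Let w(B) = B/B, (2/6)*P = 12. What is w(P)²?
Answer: 1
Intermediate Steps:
P = 36 (P = 3*12 = 36)
w(B) = 1
w(P)² = 1² = 1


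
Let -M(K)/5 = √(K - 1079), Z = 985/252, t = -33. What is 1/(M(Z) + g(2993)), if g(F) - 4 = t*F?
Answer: -4977756/491629425955 + 6*I*√1896461/491629425955 ≈ -1.0125e-5 + 1.6807e-8*I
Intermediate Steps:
g(F) = 4 - 33*F
Z = 985/252 (Z = 985*(1/252) = 985/252 ≈ 3.9087)
M(K) = -5*√(-1079 + K) (M(K) = -5*√(K - 1079) = -5*√(-1079 + K))
1/(M(Z) + g(2993)) = 1/(-5*√(-1079 + 985/252) + (4 - 33*2993)) = 1/(-5*I*√1896461/42 + (4 - 98769)) = 1/(-5*I*√1896461/42 - 98765) = 1/(-98765 - 5*I*√1896461/42)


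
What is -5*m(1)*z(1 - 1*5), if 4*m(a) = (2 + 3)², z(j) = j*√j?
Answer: 250*I ≈ 250.0*I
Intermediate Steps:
z(j) = j^(3/2)
m(a) = 25/4 (m(a) = (2 + 3)²/4 = (¼)*5² = (¼)*25 = 25/4)
-5*m(1)*z(1 - 1*5) = -125*(1 - 1*5)^(3/2)/4 = -125*(1 - 5)^(3/2)/4 = -125*(-4)^(3/2)/4 = -125*(-8*I)/4 = -(-250)*I = 250*I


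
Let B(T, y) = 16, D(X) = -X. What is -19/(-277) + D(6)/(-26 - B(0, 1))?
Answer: 410/1939 ≈ 0.21145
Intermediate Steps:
-19/(-277) + D(6)/(-26 - B(0, 1)) = -19/(-277) + (-1*6)/(-26 - 1*16) = -19*(-1/277) - 6/(-26 - 16) = 19/277 - 6/(-42) = 19/277 - 6*(-1/42) = 19/277 + ⅐ = 410/1939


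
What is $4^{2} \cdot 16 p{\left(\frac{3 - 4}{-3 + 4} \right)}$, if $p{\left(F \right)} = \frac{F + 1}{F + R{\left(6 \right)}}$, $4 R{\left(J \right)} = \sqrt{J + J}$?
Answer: $0$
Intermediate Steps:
$R{\left(J \right)} = \frac{\sqrt{2} \sqrt{J}}{4}$ ($R{\left(J \right)} = \frac{\sqrt{J + J}}{4} = \frac{\sqrt{2 J}}{4} = \frac{\sqrt{2} \sqrt{J}}{4}$)
$p{\left(F \right)} = \frac{1 + F}{F + \frac{\sqrt{3}}{2}}$ ($p{\left(F \right)} = \frac{F + 1}{F + \frac{\sqrt{2} \sqrt{6}}{4}} = \frac{1 + F}{F + \frac{\sqrt{3}}{2}}$)
$4^{2} \cdot 16 p{\left(\frac{3 - 4}{-3 + 4} \right)} = 4^{2} \cdot 16 \frac{2 \left(1 + \frac{3 - 4}{-3 + 4}\right)}{\sqrt{3} + 2 \frac{3 - 4}{-3 + 4}} = 16 \cdot 16 \frac{2 \left(1 - 1^{-1}\right)}{\sqrt{3} + 2 \left(- 1^{-1}\right)} = 256 \frac{2 \left(1 - 1\right)}{\sqrt{3} + 2 \left(\left(-1\right) 1\right)} = 256 \frac{2 \left(1 - 1\right)}{\sqrt{3} + 2 \left(-1\right)} = 256 \cdot 2 \frac{1}{\sqrt{3} - 2} \cdot 0 = 256 \cdot 2 \frac{1}{-2 + \sqrt{3}} \cdot 0 = 256 \cdot 0 = 0$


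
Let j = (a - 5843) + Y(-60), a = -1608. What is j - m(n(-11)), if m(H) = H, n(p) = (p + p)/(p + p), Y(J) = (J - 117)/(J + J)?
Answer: -298021/40 ≈ -7450.5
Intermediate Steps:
Y(J) = (-117 + J)/(2*J) (Y(J) = (-117 + J)/((2*J)) = (-117 + J)*(1/(2*J)) = (-117 + J)/(2*J))
j = -297981/40 (j = (-1608 - 5843) + (½)*(-117 - 60)/(-60) = -7451 + (½)*(-1/60)*(-177) = -7451 + 59/40 = -297981/40 ≈ -7449.5)
n(p) = 1 (n(p) = (2*p)/((2*p)) = (2*p)*(1/(2*p)) = 1)
j - m(n(-11)) = -297981/40 - 1*1 = -297981/40 - 1 = -298021/40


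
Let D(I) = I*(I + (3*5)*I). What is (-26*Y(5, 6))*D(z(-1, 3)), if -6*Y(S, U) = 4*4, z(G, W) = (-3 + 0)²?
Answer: 89856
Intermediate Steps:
z(G, W) = 9 (z(G, W) = (-3)² = 9)
D(I) = 16*I² (D(I) = I*(I + 15*I) = I*(16*I) = 16*I²)
Y(S, U) = -8/3 (Y(S, U) = -2*4/3 = -⅙*16 = -8/3)
(-26*Y(5, 6))*D(z(-1, 3)) = (-26*(-8/3))*(16*9²) = 208*(16*81)/3 = (208/3)*1296 = 89856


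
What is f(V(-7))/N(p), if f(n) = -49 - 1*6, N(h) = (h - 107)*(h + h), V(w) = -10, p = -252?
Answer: -55/180936 ≈ -0.00030397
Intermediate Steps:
N(h) = 2*h*(-107 + h) (N(h) = (-107 + h)*(2*h) = 2*h*(-107 + h))
f(n) = -55 (f(n) = -49 - 6 = -55)
f(V(-7))/N(p) = -55*(-1/(504*(-107 - 252))) = -55/(2*(-252)*(-359)) = -55/180936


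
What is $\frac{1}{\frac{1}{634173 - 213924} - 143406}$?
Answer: $- \frac{420249}{60266228093} \approx -6.9732 \cdot 10^{-6}$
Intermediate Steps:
$\frac{1}{\frac{1}{634173 - 213924} - 143406} = \frac{1}{\frac{1}{420249} - 143406} = \frac{1}{- \frac{60266228093}{420249}} = - \frac{420249}{60266228093}$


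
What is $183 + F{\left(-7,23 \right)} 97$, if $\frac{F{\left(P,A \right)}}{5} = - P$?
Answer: $3578$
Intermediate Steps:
$F{\left(P,A \right)} = - 5 P$ ($F{\left(P,A \right)} = 5 \left(- P\right) = - 5 P$)
$183 + F{\left(-7,23 \right)} 97 = 183 + \left(-5\right) \left(-7\right) 97 = 183 + 35 \cdot 97 = 183 + 3395 = 3578$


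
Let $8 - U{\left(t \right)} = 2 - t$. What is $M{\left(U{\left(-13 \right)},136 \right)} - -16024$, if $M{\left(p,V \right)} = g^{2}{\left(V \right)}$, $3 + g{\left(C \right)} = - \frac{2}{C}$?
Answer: $\frac{74137001}{4624} \approx 16033.0$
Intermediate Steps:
$U{\left(t \right)} = 6 + t$ ($U{\left(t \right)} = 8 - \left(2 - t\right) = 8 + \left(-2 + t\right) = 6 + t$)
$g{\left(C \right)} = -3 - \frac{2}{C}$
$M{\left(p,V \right)} = \left(-3 - \frac{2}{V}\right)^{2}$
$M{\left(U{\left(-13 \right)},136 \right)} - -16024 = \frac{\left(2 + 3 \cdot 136\right)^{2}}{18496} - -16024 = \frac{\left(2 + 408\right)^{2}}{18496} + 16024 = \frac{410^{2}}{18496} + 16024 = \frac{1}{18496} \cdot 168100 + 16024 = \frac{42025}{4624} + 16024 = \frac{74137001}{4624}$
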